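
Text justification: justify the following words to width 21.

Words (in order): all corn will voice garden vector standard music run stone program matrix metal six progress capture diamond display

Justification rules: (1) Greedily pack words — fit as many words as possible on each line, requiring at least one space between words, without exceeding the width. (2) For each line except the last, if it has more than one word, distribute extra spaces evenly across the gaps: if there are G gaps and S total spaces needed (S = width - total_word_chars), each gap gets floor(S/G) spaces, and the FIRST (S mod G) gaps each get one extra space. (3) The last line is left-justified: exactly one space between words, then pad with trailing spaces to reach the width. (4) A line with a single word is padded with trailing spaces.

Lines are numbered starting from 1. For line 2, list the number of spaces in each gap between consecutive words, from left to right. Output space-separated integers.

Line 1: ['all', 'corn', 'will', 'voice'] (min_width=19, slack=2)
Line 2: ['garden', 'vector'] (min_width=13, slack=8)
Line 3: ['standard', 'music', 'run'] (min_width=18, slack=3)
Line 4: ['stone', 'program', 'matrix'] (min_width=20, slack=1)
Line 5: ['metal', 'six', 'progress'] (min_width=18, slack=3)
Line 6: ['capture', 'diamond'] (min_width=15, slack=6)
Line 7: ['display'] (min_width=7, slack=14)

Answer: 9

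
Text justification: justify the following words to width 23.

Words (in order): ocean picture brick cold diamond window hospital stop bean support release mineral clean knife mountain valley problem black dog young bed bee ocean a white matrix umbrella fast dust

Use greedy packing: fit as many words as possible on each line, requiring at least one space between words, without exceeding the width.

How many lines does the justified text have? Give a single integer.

Answer: 9

Derivation:
Line 1: ['ocean', 'picture', 'brick'] (min_width=19, slack=4)
Line 2: ['cold', 'diamond', 'window'] (min_width=19, slack=4)
Line 3: ['hospital', 'stop', 'bean'] (min_width=18, slack=5)
Line 4: ['support', 'release', 'mineral'] (min_width=23, slack=0)
Line 5: ['clean', 'knife', 'mountain'] (min_width=20, slack=3)
Line 6: ['valley', 'problem', 'black'] (min_width=20, slack=3)
Line 7: ['dog', 'young', 'bed', 'bee', 'ocean'] (min_width=23, slack=0)
Line 8: ['a', 'white', 'matrix', 'umbrella'] (min_width=23, slack=0)
Line 9: ['fast', 'dust'] (min_width=9, slack=14)
Total lines: 9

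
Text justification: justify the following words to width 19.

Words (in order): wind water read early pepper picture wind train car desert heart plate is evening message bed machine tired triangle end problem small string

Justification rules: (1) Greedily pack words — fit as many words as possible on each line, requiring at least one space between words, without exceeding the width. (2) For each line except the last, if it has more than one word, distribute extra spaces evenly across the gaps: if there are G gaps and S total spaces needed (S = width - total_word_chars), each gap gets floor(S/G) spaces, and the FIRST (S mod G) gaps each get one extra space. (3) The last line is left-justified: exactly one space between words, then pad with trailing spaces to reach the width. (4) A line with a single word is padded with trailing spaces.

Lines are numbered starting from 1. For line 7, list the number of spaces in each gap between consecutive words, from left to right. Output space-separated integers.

Answer: 2 1

Derivation:
Line 1: ['wind', 'water', 'read'] (min_width=15, slack=4)
Line 2: ['early', 'pepper'] (min_width=12, slack=7)
Line 3: ['picture', 'wind', 'train'] (min_width=18, slack=1)
Line 4: ['car', 'desert', 'heart'] (min_width=16, slack=3)
Line 5: ['plate', 'is', 'evening'] (min_width=16, slack=3)
Line 6: ['message', 'bed', 'machine'] (min_width=19, slack=0)
Line 7: ['tired', 'triangle', 'end'] (min_width=18, slack=1)
Line 8: ['problem', 'small'] (min_width=13, slack=6)
Line 9: ['string'] (min_width=6, slack=13)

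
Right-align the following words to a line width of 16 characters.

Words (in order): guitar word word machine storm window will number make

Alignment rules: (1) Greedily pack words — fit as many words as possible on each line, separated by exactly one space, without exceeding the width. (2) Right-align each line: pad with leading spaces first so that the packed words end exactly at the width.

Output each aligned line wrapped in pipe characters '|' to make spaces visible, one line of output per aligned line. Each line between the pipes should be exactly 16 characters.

Line 1: ['guitar', 'word', 'word'] (min_width=16, slack=0)
Line 2: ['machine', 'storm'] (min_width=13, slack=3)
Line 3: ['window', 'will'] (min_width=11, slack=5)
Line 4: ['number', 'make'] (min_width=11, slack=5)

Answer: |guitar word word|
|   machine storm|
|     window will|
|     number make|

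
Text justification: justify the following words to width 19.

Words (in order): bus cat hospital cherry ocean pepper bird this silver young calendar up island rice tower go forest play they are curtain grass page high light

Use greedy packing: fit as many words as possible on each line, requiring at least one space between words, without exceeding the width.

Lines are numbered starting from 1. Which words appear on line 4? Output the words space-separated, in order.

Line 1: ['bus', 'cat', 'hospital'] (min_width=16, slack=3)
Line 2: ['cherry', 'ocean', 'pepper'] (min_width=19, slack=0)
Line 3: ['bird', 'this', 'silver'] (min_width=16, slack=3)
Line 4: ['young', 'calendar', 'up'] (min_width=17, slack=2)
Line 5: ['island', 'rice', 'tower'] (min_width=17, slack=2)
Line 6: ['go', 'forest', 'play', 'they'] (min_width=19, slack=0)
Line 7: ['are', 'curtain', 'grass'] (min_width=17, slack=2)
Line 8: ['page', 'high', 'light'] (min_width=15, slack=4)

Answer: young calendar up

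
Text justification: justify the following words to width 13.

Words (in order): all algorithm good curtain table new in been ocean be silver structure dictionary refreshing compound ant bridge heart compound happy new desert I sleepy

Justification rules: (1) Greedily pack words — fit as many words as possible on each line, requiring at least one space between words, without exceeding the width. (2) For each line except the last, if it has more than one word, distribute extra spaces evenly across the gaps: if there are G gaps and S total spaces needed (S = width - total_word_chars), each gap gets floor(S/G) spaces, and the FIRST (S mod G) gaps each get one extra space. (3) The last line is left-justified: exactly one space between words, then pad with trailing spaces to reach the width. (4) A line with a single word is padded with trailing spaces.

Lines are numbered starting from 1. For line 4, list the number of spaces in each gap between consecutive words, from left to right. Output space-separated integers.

Answer: 1 1

Derivation:
Line 1: ['all', 'algorithm'] (min_width=13, slack=0)
Line 2: ['good', 'curtain'] (min_width=12, slack=1)
Line 3: ['table', 'new', 'in'] (min_width=12, slack=1)
Line 4: ['been', 'ocean', 'be'] (min_width=13, slack=0)
Line 5: ['silver'] (min_width=6, slack=7)
Line 6: ['structure'] (min_width=9, slack=4)
Line 7: ['dictionary'] (min_width=10, slack=3)
Line 8: ['refreshing'] (min_width=10, slack=3)
Line 9: ['compound', 'ant'] (min_width=12, slack=1)
Line 10: ['bridge', 'heart'] (min_width=12, slack=1)
Line 11: ['compound'] (min_width=8, slack=5)
Line 12: ['happy', 'new'] (min_width=9, slack=4)
Line 13: ['desert', 'I'] (min_width=8, slack=5)
Line 14: ['sleepy'] (min_width=6, slack=7)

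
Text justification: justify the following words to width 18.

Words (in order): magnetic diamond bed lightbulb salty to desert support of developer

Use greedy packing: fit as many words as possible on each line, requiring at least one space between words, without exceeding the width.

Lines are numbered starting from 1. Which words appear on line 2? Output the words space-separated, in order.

Answer: bed lightbulb

Derivation:
Line 1: ['magnetic', 'diamond'] (min_width=16, slack=2)
Line 2: ['bed', 'lightbulb'] (min_width=13, slack=5)
Line 3: ['salty', 'to', 'desert'] (min_width=15, slack=3)
Line 4: ['support', 'of'] (min_width=10, slack=8)
Line 5: ['developer'] (min_width=9, slack=9)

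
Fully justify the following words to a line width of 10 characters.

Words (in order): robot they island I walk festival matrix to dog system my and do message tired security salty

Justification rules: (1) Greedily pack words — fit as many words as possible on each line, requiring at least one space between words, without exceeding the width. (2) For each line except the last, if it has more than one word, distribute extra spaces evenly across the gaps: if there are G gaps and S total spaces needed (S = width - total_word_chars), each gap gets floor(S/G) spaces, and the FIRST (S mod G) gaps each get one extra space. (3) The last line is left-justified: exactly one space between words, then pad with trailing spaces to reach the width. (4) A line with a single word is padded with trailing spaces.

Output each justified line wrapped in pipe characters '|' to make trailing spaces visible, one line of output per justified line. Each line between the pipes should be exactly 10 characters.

Line 1: ['robot', 'they'] (min_width=10, slack=0)
Line 2: ['island', 'I'] (min_width=8, slack=2)
Line 3: ['walk'] (min_width=4, slack=6)
Line 4: ['festival'] (min_width=8, slack=2)
Line 5: ['matrix', 'to'] (min_width=9, slack=1)
Line 6: ['dog', 'system'] (min_width=10, slack=0)
Line 7: ['my', 'and', 'do'] (min_width=9, slack=1)
Line 8: ['message'] (min_width=7, slack=3)
Line 9: ['tired'] (min_width=5, slack=5)
Line 10: ['security'] (min_width=8, slack=2)
Line 11: ['salty'] (min_width=5, slack=5)

Answer: |robot they|
|island   I|
|walk      |
|festival  |
|matrix  to|
|dog system|
|my  and do|
|message   |
|tired     |
|security  |
|salty     |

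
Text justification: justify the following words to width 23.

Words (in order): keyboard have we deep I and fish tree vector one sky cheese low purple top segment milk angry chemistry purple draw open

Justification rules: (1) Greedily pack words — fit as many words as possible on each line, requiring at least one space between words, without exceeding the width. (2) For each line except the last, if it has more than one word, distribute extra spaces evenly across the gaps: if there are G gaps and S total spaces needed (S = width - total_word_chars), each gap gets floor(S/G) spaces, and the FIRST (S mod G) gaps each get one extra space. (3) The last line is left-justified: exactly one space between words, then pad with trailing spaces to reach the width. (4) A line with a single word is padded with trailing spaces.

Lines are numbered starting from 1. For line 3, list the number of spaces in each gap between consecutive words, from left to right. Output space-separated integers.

Line 1: ['keyboard', 'have', 'we', 'deep', 'I'] (min_width=23, slack=0)
Line 2: ['and', 'fish', 'tree', 'vector'] (min_width=20, slack=3)
Line 3: ['one', 'sky', 'cheese', 'low'] (min_width=18, slack=5)
Line 4: ['purple', 'top', 'segment', 'milk'] (min_width=23, slack=0)
Line 5: ['angry', 'chemistry', 'purple'] (min_width=22, slack=1)
Line 6: ['draw', 'open'] (min_width=9, slack=14)

Answer: 3 3 2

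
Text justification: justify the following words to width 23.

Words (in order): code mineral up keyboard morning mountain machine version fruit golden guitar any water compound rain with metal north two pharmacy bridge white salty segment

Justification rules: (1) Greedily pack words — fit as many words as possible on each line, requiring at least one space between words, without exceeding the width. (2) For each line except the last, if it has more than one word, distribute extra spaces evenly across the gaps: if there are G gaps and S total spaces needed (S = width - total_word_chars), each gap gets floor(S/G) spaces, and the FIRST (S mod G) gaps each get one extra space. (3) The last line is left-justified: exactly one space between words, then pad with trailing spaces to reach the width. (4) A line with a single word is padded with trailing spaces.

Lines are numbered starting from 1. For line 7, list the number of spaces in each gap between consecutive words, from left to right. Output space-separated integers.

Line 1: ['code', 'mineral', 'up'] (min_width=15, slack=8)
Line 2: ['keyboard', 'morning'] (min_width=16, slack=7)
Line 3: ['mountain', 'machine'] (min_width=16, slack=7)
Line 4: ['version', 'fruit', 'golden'] (min_width=20, slack=3)
Line 5: ['guitar', 'any', 'water'] (min_width=16, slack=7)
Line 6: ['compound', 'rain', 'with'] (min_width=18, slack=5)
Line 7: ['metal', 'north', 'two'] (min_width=15, slack=8)
Line 8: ['pharmacy', 'bridge', 'white'] (min_width=21, slack=2)
Line 9: ['salty', 'segment'] (min_width=13, slack=10)

Answer: 5 5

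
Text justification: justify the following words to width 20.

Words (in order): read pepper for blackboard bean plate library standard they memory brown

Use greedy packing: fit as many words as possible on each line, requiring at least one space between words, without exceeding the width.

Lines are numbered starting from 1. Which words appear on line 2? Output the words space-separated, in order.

Line 1: ['read', 'pepper', 'for'] (min_width=15, slack=5)
Line 2: ['blackboard', 'bean'] (min_width=15, slack=5)
Line 3: ['plate', 'library'] (min_width=13, slack=7)
Line 4: ['standard', 'they', 'memory'] (min_width=20, slack=0)
Line 5: ['brown'] (min_width=5, slack=15)

Answer: blackboard bean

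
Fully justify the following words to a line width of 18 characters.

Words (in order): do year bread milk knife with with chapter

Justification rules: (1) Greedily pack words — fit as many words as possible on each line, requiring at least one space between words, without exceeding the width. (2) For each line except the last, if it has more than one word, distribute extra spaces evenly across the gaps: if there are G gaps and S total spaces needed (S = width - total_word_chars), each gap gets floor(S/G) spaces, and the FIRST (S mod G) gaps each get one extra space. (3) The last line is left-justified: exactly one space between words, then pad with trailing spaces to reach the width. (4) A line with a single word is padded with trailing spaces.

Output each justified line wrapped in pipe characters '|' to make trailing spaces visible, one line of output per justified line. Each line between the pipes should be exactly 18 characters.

Line 1: ['do', 'year', 'bread', 'milk'] (min_width=18, slack=0)
Line 2: ['knife', 'with', 'with'] (min_width=15, slack=3)
Line 3: ['chapter'] (min_width=7, slack=11)

Answer: |do year bread milk|
|knife   with  with|
|chapter           |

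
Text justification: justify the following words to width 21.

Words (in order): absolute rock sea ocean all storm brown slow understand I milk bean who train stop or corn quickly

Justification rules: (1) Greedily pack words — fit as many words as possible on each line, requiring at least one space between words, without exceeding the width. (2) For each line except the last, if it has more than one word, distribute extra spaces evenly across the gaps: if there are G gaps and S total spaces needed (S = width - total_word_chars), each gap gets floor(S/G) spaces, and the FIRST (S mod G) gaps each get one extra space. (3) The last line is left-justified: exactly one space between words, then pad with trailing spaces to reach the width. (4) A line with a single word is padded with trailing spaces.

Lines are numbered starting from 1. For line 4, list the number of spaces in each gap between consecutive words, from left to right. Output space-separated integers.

Line 1: ['absolute', 'rock', 'sea'] (min_width=17, slack=4)
Line 2: ['ocean', 'all', 'storm', 'brown'] (min_width=21, slack=0)
Line 3: ['slow', 'understand', 'I'] (min_width=17, slack=4)
Line 4: ['milk', 'bean', 'who', 'train'] (min_width=19, slack=2)
Line 5: ['stop', 'or', 'corn', 'quickly'] (min_width=20, slack=1)

Answer: 2 2 1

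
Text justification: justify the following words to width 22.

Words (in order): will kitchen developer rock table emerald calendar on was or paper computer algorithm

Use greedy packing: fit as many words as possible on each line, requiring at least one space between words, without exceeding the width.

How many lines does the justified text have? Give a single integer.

Line 1: ['will', 'kitchen', 'developer'] (min_width=22, slack=0)
Line 2: ['rock', 'table', 'emerald'] (min_width=18, slack=4)
Line 3: ['calendar', 'on', 'was', 'or'] (min_width=18, slack=4)
Line 4: ['paper', 'computer'] (min_width=14, slack=8)
Line 5: ['algorithm'] (min_width=9, slack=13)
Total lines: 5

Answer: 5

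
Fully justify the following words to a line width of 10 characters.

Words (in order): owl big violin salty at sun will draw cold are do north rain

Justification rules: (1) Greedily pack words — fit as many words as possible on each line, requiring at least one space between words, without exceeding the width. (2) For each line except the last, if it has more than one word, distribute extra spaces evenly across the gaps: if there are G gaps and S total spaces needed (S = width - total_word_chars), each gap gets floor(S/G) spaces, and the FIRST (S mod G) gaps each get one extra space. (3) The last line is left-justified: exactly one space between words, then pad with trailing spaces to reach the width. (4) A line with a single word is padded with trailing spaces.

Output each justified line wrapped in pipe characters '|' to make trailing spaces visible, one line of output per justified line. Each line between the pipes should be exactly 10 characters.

Answer: |owl    big|
|violin    |
|salty   at|
|sun   will|
|draw  cold|
|are     do|
|north rain|

Derivation:
Line 1: ['owl', 'big'] (min_width=7, slack=3)
Line 2: ['violin'] (min_width=6, slack=4)
Line 3: ['salty', 'at'] (min_width=8, slack=2)
Line 4: ['sun', 'will'] (min_width=8, slack=2)
Line 5: ['draw', 'cold'] (min_width=9, slack=1)
Line 6: ['are', 'do'] (min_width=6, slack=4)
Line 7: ['north', 'rain'] (min_width=10, slack=0)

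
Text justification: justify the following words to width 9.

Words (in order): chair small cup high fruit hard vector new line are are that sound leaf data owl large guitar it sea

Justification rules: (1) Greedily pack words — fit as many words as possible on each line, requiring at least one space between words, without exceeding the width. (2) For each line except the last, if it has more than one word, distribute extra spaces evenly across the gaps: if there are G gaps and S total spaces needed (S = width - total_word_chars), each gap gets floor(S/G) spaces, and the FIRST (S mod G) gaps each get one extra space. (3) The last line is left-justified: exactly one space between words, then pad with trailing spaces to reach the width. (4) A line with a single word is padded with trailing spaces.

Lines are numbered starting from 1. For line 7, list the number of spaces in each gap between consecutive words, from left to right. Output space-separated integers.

Line 1: ['chair'] (min_width=5, slack=4)
Line 2: ['small', 'cup'] (min_width=9, slack=0)
Line 3: ['high'] (min_width=4, slack=5)
Line 4: ['fruit'] (min_width=5, slack=4)
Line 5: ['hard'] (min_width=4, slack=5)
Line 6: ['vector'] (min_width=6, slack=3)
Line 7: ['new', 'line'] (min_width=8, slack=1)
Line 8: ['are', 'are'] (min_width=7, slack=2)
Line 9: ['that'] (min_width=4, slack=5)
Line 10: ['sound'] (min_width=5, slack=4)
Line 11: ['leaf', 'data'] (min_width=9, slack=0)
Line 12: ['owl', 'large'] (min_width=9, slack=0)
Line 13: ['guitar', 'it'] (min_width=9, slack=0)
Line 14: ['sea'] (min_width=3, slack=6)

Answer: 2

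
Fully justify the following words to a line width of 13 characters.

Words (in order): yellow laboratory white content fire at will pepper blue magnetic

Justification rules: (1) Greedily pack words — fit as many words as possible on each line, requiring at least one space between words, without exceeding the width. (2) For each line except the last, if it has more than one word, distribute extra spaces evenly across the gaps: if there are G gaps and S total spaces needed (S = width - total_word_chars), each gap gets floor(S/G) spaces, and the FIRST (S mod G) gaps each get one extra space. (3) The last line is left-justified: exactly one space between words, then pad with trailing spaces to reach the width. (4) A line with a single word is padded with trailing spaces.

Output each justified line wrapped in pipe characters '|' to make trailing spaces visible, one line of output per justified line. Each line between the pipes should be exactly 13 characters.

Answer: |yellow       |
|laboratory   |
|white content|
|fire  at will|
|pepper   blue|
|magnetic     |

Derivation:
Line 1: ['yellow'] (min_width=6, slack=7)
Line 2: ['laboratory'] (min_width=10, slack=3)
Line 3: ['white', 'content'] (min_width=13, slack=0)
Line 4: ['fire', 'at', 'will'] (min_width=12, slack=1)
Line 5: ['pepper', 'blue'] (min_width=11, slack=2)
Line 6: ['magnetic'] (min_width=8, slack=5)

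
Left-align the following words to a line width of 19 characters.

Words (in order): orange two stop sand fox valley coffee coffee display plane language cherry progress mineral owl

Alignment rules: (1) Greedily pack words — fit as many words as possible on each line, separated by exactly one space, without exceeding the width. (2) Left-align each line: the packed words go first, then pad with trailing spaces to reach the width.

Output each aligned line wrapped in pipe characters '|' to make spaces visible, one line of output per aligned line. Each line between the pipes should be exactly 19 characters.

Answer: |orange two stop    |
|sand fox valley    |
|coffee coffee      |
|display plane      |
|language cherry    |
|progress mineral   |
|owl                |

Derivation:
Line 1: ['orange', 'two', 'stop'] (min_width=15, slack=4)
Line 2: ['sand', 'fox', 'valley'] (min_width=15, slack=4)
Line 3: ['coffee', 'coffee'] (min_width=13, slack=6)
Line 4: ['display', 'plane'] (min_width=13, slack=6)
Line 5: ['language', 'cherry'] (min_width=15, slack=4)
Line 6: ['progress', 'mineral'] (min_width=16, slack=3)
Line 7: ['owl'] (min_width=3, slack=16)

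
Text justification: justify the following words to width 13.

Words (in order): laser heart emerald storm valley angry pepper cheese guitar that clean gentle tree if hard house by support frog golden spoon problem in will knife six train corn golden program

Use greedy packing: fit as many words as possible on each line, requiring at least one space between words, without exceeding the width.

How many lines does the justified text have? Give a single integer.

Line 1: ['laser', 'heart'] (min_width=11, slack=2)
Line 2: ['emerald', 'storm'] (min_width=13, slack=0)
Line 3: ['valley', 'angry'] (min_width=12, slack=1)
Line 4: ['pepper', 'cheese'] (min_width=13, slack=0)
Line 5: ['guitar', 'that'] (min_width=11, slack=2)
Line 6: ['clean', 'gentle'] (min_width=12, slack=1)
Line 7: ['tree', 'if', 'hard'] (min_width=12, slack=1)
Line 8: ['house', 'by'] (min_width=8, slack=5)
Line 9: ['support', 'frog'] (min_width=12, slack=1)
Line 10: ['golden', 'spoon'] (min_width=12, slack=1)
Line 11: ['problem', 'in'] (min_width=10, slack=3)
Line 12: ['will', 'knife'] (min_width=10, slack=3)
Line 13: ['six', 'train'] (min_width=9, slack=4)
Line 14: ['corn', 'golden'] (min_width=11, slack=2)
Line 15: ['program'] (min_width=7, slack=6)
Total lines: 15

Answer: 15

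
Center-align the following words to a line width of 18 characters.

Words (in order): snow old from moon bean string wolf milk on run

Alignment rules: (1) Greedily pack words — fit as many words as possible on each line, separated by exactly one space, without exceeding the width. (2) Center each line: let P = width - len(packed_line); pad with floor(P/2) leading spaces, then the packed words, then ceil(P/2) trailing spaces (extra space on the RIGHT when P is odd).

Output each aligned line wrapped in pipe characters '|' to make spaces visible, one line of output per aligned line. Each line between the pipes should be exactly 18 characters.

Line 1: ['snow', 'old', 'from', 'moon'] (min_width=18, slack=0)
Line 2: ['bean', 'string', 'wolf'] (min_width=16, slack=2)
Line 3: ['milk', 'on', 'run'] (min_width=11, slack=7)

Answer: |snow old from moon|
| bean string wolf |
|   milk on run    |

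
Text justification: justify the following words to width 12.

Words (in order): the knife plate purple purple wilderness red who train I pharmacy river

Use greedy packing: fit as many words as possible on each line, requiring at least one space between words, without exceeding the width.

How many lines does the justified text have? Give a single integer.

Line 1: ['the', 'knife'] (min_width=9, slack=3)
Line 2: ['plate', 'purple'] (min_width=12, slack=0)
Line 3: ['purple'] (min_width=6, slack=6)
Line 4: ['wilderness'] (min_width=10, slack=2)
Line 5: ['red', 'who'] (min_width=7, slack=5)
Line 6: ['train', 'I'] (min_width=7, slack=5)
Line 7: ['pharmacy'] (min_width=8, slack=4)
Line 8: ['river'] (min_width=5, slack=7)
Total lines: 8

Answer: 8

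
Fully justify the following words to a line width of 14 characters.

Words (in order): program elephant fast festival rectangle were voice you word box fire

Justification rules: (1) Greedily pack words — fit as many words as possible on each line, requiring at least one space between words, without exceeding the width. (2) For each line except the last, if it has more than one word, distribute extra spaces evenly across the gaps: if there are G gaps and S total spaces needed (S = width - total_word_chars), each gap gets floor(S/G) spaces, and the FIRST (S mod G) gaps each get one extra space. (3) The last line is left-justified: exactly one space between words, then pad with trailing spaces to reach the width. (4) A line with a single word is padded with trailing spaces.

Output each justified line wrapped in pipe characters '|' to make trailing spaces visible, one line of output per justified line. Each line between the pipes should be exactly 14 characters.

Answer: |program       |
|elephant  fast|
|festival      |
|rectangle were|
|voice you word|
|box fire      |

Derivation:
Line 1: ['program'] (min_width=7, slack=7)
Line 2: ['elephant', 'fast'] (min_width=13, slack=1)
Line 3: ['festival'] (min_width=8, slack=6)
Line 4: ['rectangle', 'were'] (min_width=14, slack=0)
Line 5: ['voice', 'you', 'word'] (min_width=14, slack=0)
Line 6: ['box', 'fire'] (min_width=8, slack=6)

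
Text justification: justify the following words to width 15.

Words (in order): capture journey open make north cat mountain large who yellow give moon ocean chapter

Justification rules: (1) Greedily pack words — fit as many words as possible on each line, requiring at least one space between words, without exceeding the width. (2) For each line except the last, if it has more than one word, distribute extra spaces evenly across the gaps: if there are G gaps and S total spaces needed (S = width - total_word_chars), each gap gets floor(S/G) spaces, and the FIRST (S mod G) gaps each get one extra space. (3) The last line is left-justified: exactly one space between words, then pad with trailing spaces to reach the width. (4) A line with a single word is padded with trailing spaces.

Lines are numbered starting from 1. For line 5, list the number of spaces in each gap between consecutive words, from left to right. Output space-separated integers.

Answer: 5

Derivation:
Line 1: ['capture', 'journey'] (min_width=15, slack=0)
Line 2: ['open', 'make', 'north'] (min_width=15, slack=0)
Line 3: ['cat', 'mountain'] (min_width=12, slack=3)
Line 4: ['large', 'who'] (min_width=9, slack=6)
Line 5: ['yellow', 'give'] (min_width=11, slack=4)
Line 6: ['moon', 'ocean'] (min_width=10, slack=5)
Line 7: ['chapter'] (min_width=7, slack=8)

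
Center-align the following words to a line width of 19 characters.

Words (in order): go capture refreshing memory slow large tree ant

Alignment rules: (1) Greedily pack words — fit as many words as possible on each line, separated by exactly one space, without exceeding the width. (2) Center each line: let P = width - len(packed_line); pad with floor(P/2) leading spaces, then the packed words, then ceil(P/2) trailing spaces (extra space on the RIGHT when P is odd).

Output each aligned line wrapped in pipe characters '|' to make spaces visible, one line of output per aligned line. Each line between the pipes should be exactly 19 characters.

Answer: |    go capture     |
| refreshing memory |
|slow large tree ant|

Derivation:
Line 1: ['go', 'capture'] (min_width=10, slack=9)
Line 2: ['refreshing', 'memory'] (min_width=17, slack=2)
Line 3: ['slow', 'large', 'tree', 'ant'] (min_width=19, slack=0)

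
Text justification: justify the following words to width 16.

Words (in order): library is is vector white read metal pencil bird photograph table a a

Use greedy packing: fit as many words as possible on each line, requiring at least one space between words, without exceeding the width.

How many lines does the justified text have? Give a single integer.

Answer: 6

Derivation:
Line 1: ['library', 'is', 'is'] (min_width=13, slack=3)
Line 2: ['vector', 'white'] (min_width=12, slack=4)
Line 3: ['read', 'metal'] (min_width=10, slack=6)
Line 4: ['pencil', 'bird'] (min_width=11, slack=5)
Line 5: ['photograph', 'table'] (min_width=16, slack=0)
Line 6: ['a', 'a'] (min_width=3, slack=13)
Total lines: 6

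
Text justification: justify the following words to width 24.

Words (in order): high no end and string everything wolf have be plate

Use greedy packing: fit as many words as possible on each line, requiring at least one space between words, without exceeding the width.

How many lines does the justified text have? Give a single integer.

Answer: 3

Derivation:
Line 1: ['high', 'no', 'end', 'and', 'string'] (min_width=22, slack=2)
Line 2: ['everything', 'wolf', 'have', 'be'] (min_width=23, slack=1)
Line 3: ['plate'] (min_width=5, slack=19)
Total lines: 3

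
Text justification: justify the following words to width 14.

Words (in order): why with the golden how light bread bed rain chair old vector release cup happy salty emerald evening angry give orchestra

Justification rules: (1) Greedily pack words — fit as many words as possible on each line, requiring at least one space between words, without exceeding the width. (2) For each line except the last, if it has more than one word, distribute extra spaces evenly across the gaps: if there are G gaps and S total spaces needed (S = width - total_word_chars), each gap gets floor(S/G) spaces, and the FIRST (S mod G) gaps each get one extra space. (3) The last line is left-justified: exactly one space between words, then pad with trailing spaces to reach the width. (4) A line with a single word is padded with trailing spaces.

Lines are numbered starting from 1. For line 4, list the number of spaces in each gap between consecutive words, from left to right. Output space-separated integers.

Line 1: ['why', 'with', 'the'] (min_width=12, slack=2)
Line 2: ['golden', 'how'] (min_width=10, slack=4)
Line 3: ['light', 'bread'] (min_width=11, slack=3)
Line 4: ['bed', 'rain', 'chair'] (min_width=14, slack=0)
Line 5: ['old', 'vector'] (min_width=10, slack=4)
Line 6: ['release', 'cup'] (min_width=11, slack=3)
Line 7: ['happy', 'salty'] (min_width=11, slack=3)
Line 8: ['emerald'] (min_width=7, slack=7)
Line 9: ['evening', 'angry'] (min_width=13, slack=1)
Line 10: ['give', 'orchestra'] (min_width=14, slack=0)

Answer: 1 1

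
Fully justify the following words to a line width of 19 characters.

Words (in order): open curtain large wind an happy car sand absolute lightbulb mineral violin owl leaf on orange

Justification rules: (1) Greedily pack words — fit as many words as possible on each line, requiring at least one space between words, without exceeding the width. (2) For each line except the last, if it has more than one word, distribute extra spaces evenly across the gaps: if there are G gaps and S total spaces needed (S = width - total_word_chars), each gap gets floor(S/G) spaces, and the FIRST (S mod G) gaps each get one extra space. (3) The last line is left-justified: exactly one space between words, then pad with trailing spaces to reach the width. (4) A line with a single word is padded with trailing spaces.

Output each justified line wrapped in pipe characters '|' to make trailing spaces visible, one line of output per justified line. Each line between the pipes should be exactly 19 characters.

Line 1: ['open', 'curtain', 'large'] (min_width=18, slack=1)
Line 2: ['wind', 'an', 'happy', 'car'] (min_width=17, slack=2)
Line 3: ['sand', 'absolute'] (min_width=13, slack=6)
Line 4: ['lightbulb', 'mineral'] (min_width=17, slack=2)
Line 5: ['violin', 'owl', 'leaf', 'on'] (min_width=18, slack=1)
Line 6: ['orange'] (min_width=6, slack=13)

Answer: |open  curtain large|
|wind  an  happy car|
|sand       absolute|
|lightbulb   mineral|
|violin  owl leaf on|
|orange             |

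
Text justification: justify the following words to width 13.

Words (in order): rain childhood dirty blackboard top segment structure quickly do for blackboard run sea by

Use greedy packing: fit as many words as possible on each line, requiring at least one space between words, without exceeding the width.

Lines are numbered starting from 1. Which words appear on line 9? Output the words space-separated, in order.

Answer: blackboard

Derivation:
Line 1: ['rain'] (min_width=4, slack=9)
Line 2: ['childhood'] (min_width=9, slack=4)
Line 3: ['dirty'] (min_width=5, slack=8)
Line 4: ['blackboard'] (min_width=10, slack=3)
Line 5: ['top', 'segment'] (min_width=11, slack=2)
Line 6: ['structure'] (min_width=9, slack=4)
Line 7: ['quickly', 'do'] (min_width=10, slack=3)
Line 8: ['for'] (min_width=3, slack=10)
Line 9: ['blackboard'] (min_width=10, slack=3)
Line 10: ['run', 'sea', 'by'] (min_width=10, slack=3)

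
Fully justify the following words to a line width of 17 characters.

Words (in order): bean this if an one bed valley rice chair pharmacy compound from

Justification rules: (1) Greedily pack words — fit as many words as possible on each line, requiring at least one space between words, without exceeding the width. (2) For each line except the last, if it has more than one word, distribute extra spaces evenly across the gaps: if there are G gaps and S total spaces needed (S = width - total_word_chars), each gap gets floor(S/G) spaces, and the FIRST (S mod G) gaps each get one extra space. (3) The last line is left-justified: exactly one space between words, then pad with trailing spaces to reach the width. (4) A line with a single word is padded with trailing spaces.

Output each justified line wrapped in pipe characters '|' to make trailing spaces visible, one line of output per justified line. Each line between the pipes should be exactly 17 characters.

Answer: |bean  this  if an|
|one   bed  valley|
|rice        chair|
|pharmacy compound|
|from             |

Derivation:
Line 1: ['bean', 'this', 'if', 'an'] (min_width=15, slack=2)
Line 2: ['one', 'bed', 'valley'] (min_width=14, slack=3)
Line 3: ['rice', 'chair'] (min_width=10, slack=7)
Line 4: ['pharmacy', 'compound'] (min_width=17, slack=0)
Line 5: ['from'] (min_width=4, slack=13)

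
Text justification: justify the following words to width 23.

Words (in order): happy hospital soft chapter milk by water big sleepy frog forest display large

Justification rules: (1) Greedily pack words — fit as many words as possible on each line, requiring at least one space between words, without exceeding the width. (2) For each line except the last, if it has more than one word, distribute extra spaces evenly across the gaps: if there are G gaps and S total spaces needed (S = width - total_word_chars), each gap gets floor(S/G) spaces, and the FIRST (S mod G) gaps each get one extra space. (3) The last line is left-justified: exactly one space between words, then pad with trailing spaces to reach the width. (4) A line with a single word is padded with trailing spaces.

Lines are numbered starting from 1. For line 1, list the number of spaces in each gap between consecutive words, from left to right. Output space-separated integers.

Line 1: ['happy', 'hospital', 'soft'] (min_width=19, slack=4)
Line 2: ['chapter', 'milk', 'by', 'water'] (min_width=21, slack=2)
Line 3: ['big', 'sleepy', 'frog', 'forest'] (min_width=22, slack=1)
Line 4: ['display', 'large'] (min_width=13, slack=10)

Answer: 3 3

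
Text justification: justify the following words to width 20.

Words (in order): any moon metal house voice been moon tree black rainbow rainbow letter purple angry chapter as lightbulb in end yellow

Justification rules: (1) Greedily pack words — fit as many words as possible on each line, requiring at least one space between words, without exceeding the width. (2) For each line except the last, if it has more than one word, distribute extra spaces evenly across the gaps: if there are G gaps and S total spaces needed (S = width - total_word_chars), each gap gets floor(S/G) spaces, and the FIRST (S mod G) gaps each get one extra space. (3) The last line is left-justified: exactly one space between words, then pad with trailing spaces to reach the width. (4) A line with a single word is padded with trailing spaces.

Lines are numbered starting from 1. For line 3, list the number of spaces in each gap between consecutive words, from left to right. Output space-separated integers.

Line 1: ['any', 'moon', 'metal', 'house'] (min_width=20, slack=0)
Line 2: ['voice', 'been', 'moon', 'tree'] (min_width=20, slack=0)
Line 3: ['black', 'rainbow'] (min_width=13, slack=7)
Line 4: ['rainbow', 'letter'] (min_width=14, slack=6)
Line 5: ['purple', 'angry', 'chapter'] (min_width=20, slack=0)
Line 6: ['as', 'lightbulb', 'in', 'end'] (min_width=19, slack=1)
Line 7: ['yellow'] (min_width=6, slack=14)

Answer: 8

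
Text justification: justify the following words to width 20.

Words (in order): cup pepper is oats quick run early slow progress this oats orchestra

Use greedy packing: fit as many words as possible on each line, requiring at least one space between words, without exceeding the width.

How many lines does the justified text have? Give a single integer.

Line 1: ['cup', 'pepper', 'is', 'oats'] (min_width=18, slack=2)
Line 2: ['quick', 'run', 'early', 'slow'] (min_width=20, slack=0)
Line 3: ['progress', 'this', 'oats'] (min_width=18, slack=2)
Line 4: ['orchestra'] (min_width=9, slack=11)
Total lines: 4

Answer: 4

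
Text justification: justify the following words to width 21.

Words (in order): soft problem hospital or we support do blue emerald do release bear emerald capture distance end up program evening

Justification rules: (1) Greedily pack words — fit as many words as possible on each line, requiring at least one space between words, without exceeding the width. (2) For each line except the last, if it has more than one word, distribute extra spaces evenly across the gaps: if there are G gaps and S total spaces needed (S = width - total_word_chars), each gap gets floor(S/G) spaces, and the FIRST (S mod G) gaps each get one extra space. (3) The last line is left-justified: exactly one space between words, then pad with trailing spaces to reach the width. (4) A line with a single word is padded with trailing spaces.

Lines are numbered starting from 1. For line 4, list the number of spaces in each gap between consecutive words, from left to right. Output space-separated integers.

Answer: 2 1

Derivation:
Line 1: ['soft', 'problem', 'hospital'] (min_width=21, slack=0)
Line 2: ['or', 'we', 'support', 'do', 'blue'] (min_width=21, slack=0)
Line 3: ['emerald', 'do', 'release'] (min_width=18, slack=3)
Line 4: ['bear', 'emerald', 'capture'] (min_width=20, slack=1)
Line 5: ['distance', 'end', 'up'] (min_width=15, slack=6)
Line 6: ['program', 'evening'] (min_width=15, slack=6)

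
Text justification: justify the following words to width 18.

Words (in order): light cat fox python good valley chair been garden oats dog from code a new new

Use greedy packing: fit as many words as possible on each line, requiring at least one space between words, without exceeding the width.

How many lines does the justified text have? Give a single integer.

Line 1: ['light', 'cat', 'fox'] (min_width=13, slack=5)
Line 2: ['python', 'good', 'valley'] (min_width=18, slack=0)
Line 3: ['chair', 'been', 'garden'] (min_width=17, slack=1)
Line 4: ['oats', 'dog', 'from', 'code'] (min_width=18, slack=0)
Line 5: ['a', 'new', 'new'] (min_width=9, slack=9)
Total lines: 5

Answer: 5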